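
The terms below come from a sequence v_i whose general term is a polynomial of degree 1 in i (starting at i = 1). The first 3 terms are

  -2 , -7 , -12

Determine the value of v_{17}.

1st diffs: -5, -5 (constant).
So v_i = -5i + 3.
Evaluating at i = 17 gives v_{17} = -82.

-82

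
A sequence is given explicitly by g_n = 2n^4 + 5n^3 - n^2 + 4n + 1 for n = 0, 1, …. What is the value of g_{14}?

90413

g_{14} = 2·14^4 + 5·14^3 - 1·14^2 + 4·14 + 1 = 90413.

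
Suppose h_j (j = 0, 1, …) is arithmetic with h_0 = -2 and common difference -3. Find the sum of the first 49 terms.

h_j = -2 + (j - 0)·(-3).
h_{48} = -146; S = 49·(-2 + (-146))/2 = -3626.

-3626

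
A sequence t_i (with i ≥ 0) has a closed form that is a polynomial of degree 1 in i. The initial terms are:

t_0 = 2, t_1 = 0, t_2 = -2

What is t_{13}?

1st diffs: -2, -2 (constant).
So t_i = -2i + 2.
Evaluating at i = 13 gives t_{13} = -24.

-24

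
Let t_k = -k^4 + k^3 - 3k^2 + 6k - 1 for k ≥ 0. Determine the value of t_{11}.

-13608

t_{11} = -1·11^4 + 1·11^3 - 3·11^2 + 6·11 - 1 = -13608.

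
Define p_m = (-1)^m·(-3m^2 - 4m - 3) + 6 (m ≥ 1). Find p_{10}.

-337

(-1)^10 = 1; -3m^2 - 4m - 3 at m=10 is -343; so p_{10} = -337.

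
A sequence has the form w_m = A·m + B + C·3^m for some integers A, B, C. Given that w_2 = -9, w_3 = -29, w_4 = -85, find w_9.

The three given values yield: 2A + B + 9C = -9; 3A + B + 27C = -29; 4A + B + 81C = -85.
Subtracting the first from the second: A + 18C = -20.
Subtracting the second from the third: A + 54C = -56.
Solving: C = -1, A = -2, then B = 4.
Therefore w_9 = -18 + 4 + (-1)·19683 = -19697.

-19697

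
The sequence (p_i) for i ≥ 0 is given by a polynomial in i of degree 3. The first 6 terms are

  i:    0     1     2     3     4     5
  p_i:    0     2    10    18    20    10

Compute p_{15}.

-2070

1st diffs: 2, 8, 8, 2, -10.
2nd diffs: 6, 0, -6, -12.
3rd diffs: -6, -6, -6 (constant).
Newton forward-difference form: p_i = 2·C(i,1) + 6·C(i,2) + (-6)·C(i,3).
At i = 15: i = 15, so p_{15} = 30 + 630 - 2730 = -2070.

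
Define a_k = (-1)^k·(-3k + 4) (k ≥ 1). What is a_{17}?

(-1)^17 = -1; -3k + 4 at k=17 is -47; so a_{17} = 47.

47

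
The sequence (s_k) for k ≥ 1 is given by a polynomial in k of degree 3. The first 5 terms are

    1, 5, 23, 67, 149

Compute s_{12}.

1st diffs: 4, 18, 44, 82.
2nd diffs: 14, 26, 38.
3rd diffs: 12, 12 (constant).
Newton forward-difference form: s_k = 1 + 4·C(k-1,1) + 14·C(k-1,2) + 12·C(k-1,3).
At k = 12: k-1 = 11, so s_{12} = 1 + 44 + 770 + 1980 = 2795.

2795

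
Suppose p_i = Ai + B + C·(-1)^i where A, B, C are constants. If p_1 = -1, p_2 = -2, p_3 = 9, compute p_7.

At i = 1, 2, 3: A + B - C = -1; 2A + B + C = -2; 3A + B - C = 9.
Subtracting the first from the second: A + 2C = -1.
Subtracting the second from the third: A - 2C = 11.
Solving: C = -3, A = 5, then B = -9.
Hence p_7 = 5·7 + (-9) + (-3)·(-1) = 29.

29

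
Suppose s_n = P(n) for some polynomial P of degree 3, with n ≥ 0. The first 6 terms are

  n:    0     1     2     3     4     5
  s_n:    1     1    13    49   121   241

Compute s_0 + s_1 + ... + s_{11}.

8592

1st diffs: 0, 12, 36, 72, 120.
2nd diffs: 12, 24, 36, 48.
3rd diffs: 12, 12, 12 (constant).
So s_n = 2n^3 - 2n + 1.
Continuing: …, 421, 673, 1009, 1441, …, s_{11} = 2641.
Summing n = 0..11 (12 terms) gives 8592.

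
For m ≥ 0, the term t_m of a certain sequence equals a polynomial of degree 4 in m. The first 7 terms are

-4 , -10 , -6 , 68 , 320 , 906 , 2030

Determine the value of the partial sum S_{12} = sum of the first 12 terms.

1st diffs: -6, 4, 74, 252, 586, 1124.
2nd diffs: 10, 70, 178, 334, 538.
3rd diffs: 60, 108, 156, 204.
4th diffs: 48, 48, 48 (constant).
Newton forward-difference form: t_m = -4 + (-6)·C(m,1) + 10·C(m,2) + 60·C(m,3) + 48·C(m,4).
Continuing: …, 3944, 6948, 11390, 17666, …, t_{11} = 26220.
Summing m = 0..11 (12 terms) gives 69472.

69472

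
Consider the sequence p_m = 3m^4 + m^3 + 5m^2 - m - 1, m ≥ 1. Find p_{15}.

156359

p_{15} = 3·15^4 + 1·15^3 + 5·15^2 - 1·15 - 1 = 156359.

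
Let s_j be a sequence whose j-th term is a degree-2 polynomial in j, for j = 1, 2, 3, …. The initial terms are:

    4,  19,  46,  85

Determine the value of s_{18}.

1st diffs: 15, 27, 39.
2nd diffs: 12, 12 (constant).
Newton forward-difference form: s_j = 4 + 15·C(j-1,1) + 12·C(j-1,2).
At j = 18: j-1 = 17, so s_{18} = 4 + 255 + 1632 = 1891.

1891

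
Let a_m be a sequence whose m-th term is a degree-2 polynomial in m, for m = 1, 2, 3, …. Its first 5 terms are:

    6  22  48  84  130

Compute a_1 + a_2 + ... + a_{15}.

6320

1st diffs: 16, 26, 36, 46.
2nd diffs: 10, 10, 10 (constant).
So a_m = 5m^2 + m.
Continuing: …, 186, 252, 328, 414, …, a_{15} = 1140.
Summing m = 1..15 (15 terms) gives 6320.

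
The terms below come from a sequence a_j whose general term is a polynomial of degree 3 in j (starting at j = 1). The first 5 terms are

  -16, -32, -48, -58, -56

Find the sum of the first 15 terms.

6270

1st diffs: -16, -16, -10, 2.
2nd diffs: 0, 6, 12.
3rd diffs: 6, 6 (constant).
Newton forward-difference form: a_j = -16 + (-16)·C(j-1,1) + 6·C(j-1,3).
Continuing: …, -36, 8, 82, 192, …, a_{15} = 1944.
Summing j = 1..15 (15 terms) gives 6270.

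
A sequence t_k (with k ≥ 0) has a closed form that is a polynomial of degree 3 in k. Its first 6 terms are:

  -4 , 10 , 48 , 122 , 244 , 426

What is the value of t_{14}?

1st diffs: 14, 38, 74, 122, 182.
2nd diffs: 24, 36, 48, 60.
3rd diffs: 12, 12, 12 (constant).
So t_k = 2k^3 + 6k^2 + 6k - 4.
Evaluating at k = 14 gives t_{14} = 6744.

6744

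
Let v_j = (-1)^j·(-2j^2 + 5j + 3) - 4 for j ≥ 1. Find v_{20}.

(-1)^20 = 1; -2j^2 + 5j + 3 at j=20 is -697; so v_{20} = -701.

-701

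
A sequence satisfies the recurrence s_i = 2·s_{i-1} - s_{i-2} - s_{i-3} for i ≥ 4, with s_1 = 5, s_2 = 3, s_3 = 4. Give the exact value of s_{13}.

266

Compute successive terms:
s_4 = 0  s_5 = -7  s_6 = -18  s_7 = -29  s_8 = -33  s_9 = -19  s_{10} = 24  s_{11} = 100  s_{12} = 195  s_{13} = 266.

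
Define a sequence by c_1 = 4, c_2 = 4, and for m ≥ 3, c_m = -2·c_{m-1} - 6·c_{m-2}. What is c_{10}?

-1472

Compute successive terms:
c_3 = -32; c_4 = 40; c_5 = 112; c_6 = -464; c_7 = 256; c_8 = 2272; c_9 = -6080; c_{10} = -1472.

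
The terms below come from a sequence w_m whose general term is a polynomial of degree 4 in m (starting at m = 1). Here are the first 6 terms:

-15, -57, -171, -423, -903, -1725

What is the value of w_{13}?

1st diffs: -42, -114, -252, -480, -822.
2nd diffs: -72, -138, -228, -342.
3rd diffs: -66, -90, -114.
4th diffs: -24, -24 (constant).
Newton forward-difference form: w_m = -15 + (-42)·C(m-1,1) + (-72)·C(m-1,2) + (-66)·C(m-1,3) + (-24)·C(m-1,4).
At m = 13: m-1 = 12, so w_{13} = -15 - 504 - 4752 - 14520 - 11880 = -31671.

-31671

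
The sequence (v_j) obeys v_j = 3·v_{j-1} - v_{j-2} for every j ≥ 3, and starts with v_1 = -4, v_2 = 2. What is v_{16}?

2935324

v_3 = 10  v_4 = 28  v_5 = 74  …  v_{13} = 163580  v_{14} = 428258  v_{15} = 1121194  v_{16} = 2935324.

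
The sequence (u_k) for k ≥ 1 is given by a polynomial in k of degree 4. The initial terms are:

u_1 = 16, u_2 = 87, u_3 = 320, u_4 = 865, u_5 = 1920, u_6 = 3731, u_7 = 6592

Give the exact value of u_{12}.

1st diffs: 71, 233, 545, 1055, 1811, 2861.
2nd diffs: 162, 312, 510, 756, 1050.
3rd diffs: 150, 198, 246, 294.
4th diffs: 48, 48, 48 (constant).
So u_k = 2k^4 + 5k^3 + k^2 + 3k + 5.
Evaluating at k = 12 gives u_{12} = 50297.

50297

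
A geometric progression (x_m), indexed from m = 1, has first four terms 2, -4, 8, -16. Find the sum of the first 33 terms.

5726623062

Common ratio r = -2.
x_m = 2·(-2)^(m-1).
S = 2·((-2)^33 - 1)/(-2 - 1) = 2·(-8589934592 - 1)/(-3) = 5726623062.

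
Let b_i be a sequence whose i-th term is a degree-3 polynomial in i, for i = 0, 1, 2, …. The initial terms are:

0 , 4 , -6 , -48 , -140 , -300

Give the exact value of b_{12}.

1st diffs: 4, -10, -42, -92, -160.
2nd diffs: -14, -32, -50, -68.
3rd diffs: -18, -18, -18 (constant).
Newton forward-difference form: b_i = 4·C(i,1) + (-14)·C(i,2) + (-18)·C(i,3).
At i = 12: i = 12, so b_{12} = 48 - 924 - 3960 = -4836.

-4836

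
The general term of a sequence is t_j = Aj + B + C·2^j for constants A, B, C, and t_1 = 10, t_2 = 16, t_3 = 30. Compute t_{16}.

The three given values yield: A + B + 2C = 10; 2A + B + 4C = 16; 3A + B + 8C = 30.
Subtracting the first from the second: A + 2C = 6.
Subtracting the second from the third: A + 4C = 14.
Solving: C = 4, A = -2, then B = 4.
So t_j = -2·j + 4 + 4·2^j; at j=16 this is 262116.

262116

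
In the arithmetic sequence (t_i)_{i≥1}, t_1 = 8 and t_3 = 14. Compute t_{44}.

137

Common difference d = (14 - 8) / (3 - 1) = 3.
t_i = 8 + (i - 1)·3.
t_{44} = 8 + 43·3 = 137.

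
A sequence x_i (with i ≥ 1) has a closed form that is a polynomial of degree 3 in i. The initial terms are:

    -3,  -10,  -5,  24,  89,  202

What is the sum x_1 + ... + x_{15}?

21060

1st diffs: -7, 5, 29, 65, 113.
2nd diffs: 12, 24, 36, 48.
3rd diffs: 12, 12, 12 (constant).
Newton forward-difference form: x_i = -3 + (-7)·C(i-1,1) + 12·C(i-1,2) + 12·C(i-1,3).
Continuing: …, 375, 620, 949, 1374, …, x_{15} = 5359.
Summing i = 1..15 (15 terms) gives 21060.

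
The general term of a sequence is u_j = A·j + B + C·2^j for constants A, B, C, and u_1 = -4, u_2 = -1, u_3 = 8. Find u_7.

356

Write the equations: A + B + 2C = -4; 2A + B + 4C = -1; 3A + B + 8C = 8.
Subtracting the first from the second: A + 2C = 3.
Subtracting the second from the third: A + 4C = 9.
Solving: C = 3, A = -3, then B = -7.
Hence u_7 = -3·7 + (-7) + 3·128 = 356.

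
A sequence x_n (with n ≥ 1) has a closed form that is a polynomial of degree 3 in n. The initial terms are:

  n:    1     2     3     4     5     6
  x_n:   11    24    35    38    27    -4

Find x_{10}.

-448

1st diffs: 13, 11, 3, -11, -31.
2nd diffs: -2, -8, -14, -20.
3rd diffs: -6, -6, -6 (constant).
Newton forward-difference form: x_n = 11 + 13·C(n-1,1) + (-2)·C(n-1,2) + (-6)·C(n-1,3).
At n = 10: n-1 = 9, so x_{10} = 11 + 117 - 72 - 504 = -448.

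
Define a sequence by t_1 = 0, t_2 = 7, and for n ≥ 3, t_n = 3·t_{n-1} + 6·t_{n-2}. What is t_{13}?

59475465

Compute successive terms:
t_3 = 21; t_4 = 105; t_5 = 441; …; t_{10} = 711585; t_{11} = 3111129; t_{12} = 13602897; t_{13} = 59475465.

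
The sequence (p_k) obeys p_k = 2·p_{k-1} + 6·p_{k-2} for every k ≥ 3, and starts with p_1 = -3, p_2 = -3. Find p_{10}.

-170544

Step forward from the initial values:
p_3 = -24, p_4 = -66, p_5 = -276, p_6 = -948, p_7 = -3552, p_8 = -12792, p_9 = -46896, p_{10} = -170544.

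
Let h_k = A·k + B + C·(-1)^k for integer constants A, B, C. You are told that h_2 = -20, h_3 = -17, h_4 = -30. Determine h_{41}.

-207

Plug in k = 2, 3, 4: 2A + B + C = -20; 3A + B - C = -17; 4A + B + C = -30.
Subtracting the first from the second: A - 2C = 3.
Subtracting the second from the third: A + 2C = -13.
Solving: C = -4, A = -5, then B = -6.
So h_k = -5·k + (-6) + (-4)·(-1)^k; at k=41 this is -207.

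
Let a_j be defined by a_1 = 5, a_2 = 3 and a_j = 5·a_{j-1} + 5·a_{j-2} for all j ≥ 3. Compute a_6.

Iterate the recurrence:
a_3 = 40  a_4 = 215  a_5 = 1275  a_6 = 7450.

7450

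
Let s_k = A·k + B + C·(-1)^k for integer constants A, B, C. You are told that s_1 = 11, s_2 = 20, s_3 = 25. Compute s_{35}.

249

The three given values yield: A + B - C = 11; 2A + B + C = 20; 3A + B - C = 25.
Subtracting the first from the second: A + 2C = 9.
Subtracting the second from the third: A - 2C = 5.
Solving: C = 1, A = 7, then B = 5.
Hence s_{35} = 7·35 + 5 + 1·(-1) = 249.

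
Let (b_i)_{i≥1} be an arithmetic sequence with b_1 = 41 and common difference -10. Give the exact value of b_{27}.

b_i = 41 + (i - 1)·(-10).
b_{27} = 41 + 26·(-10) = -219.

-219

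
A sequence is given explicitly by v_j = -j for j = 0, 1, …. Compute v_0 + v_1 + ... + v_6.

Over j = 0..6: Σj = 21.
Total = (-1)·21 = -21.

-21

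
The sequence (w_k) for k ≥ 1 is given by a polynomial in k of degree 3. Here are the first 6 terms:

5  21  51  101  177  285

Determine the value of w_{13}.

1st diffs: 16, 30, 50, 76, 108.
2nd diffs: 14, 20, 26, 32.
3rd diffs: 6, 6, 6 (constant).
So w_k = k^3 + k^2 + 6k - 3.
Evaluating at k = 13 gives w_{13} = 2441.

2441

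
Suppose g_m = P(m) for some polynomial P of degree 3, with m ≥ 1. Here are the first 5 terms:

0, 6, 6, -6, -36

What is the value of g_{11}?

1st diffs: 6, 0, -12, -30.
2nd diffs: -6, -12, -18.
3rd diffs: -6, -6 (constant).
Newton forward-difference form: g_m = 6·C(m-1,1) + (-6)·C(m-1,2) + (-6)·C(m-1,3).
At m = 11: m-1 = 10, so g_{11} = 60 - 270 - 720 = -930.

-930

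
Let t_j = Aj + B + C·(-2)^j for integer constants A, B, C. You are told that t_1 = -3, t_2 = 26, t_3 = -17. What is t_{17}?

Write the equations: A + B - 2C = -3; 2A + B + 4C = 26; 3A + B - 8C = -17.
Subtracting the first from the second: A + 6C = 29.
Subtracting the second from the third: A - 12C = -43.
Solving: C = 4, A = 5, then B = 0.
Therefore t_{17} = 85 + 0 + 4·(-131072) = -524203.

-524203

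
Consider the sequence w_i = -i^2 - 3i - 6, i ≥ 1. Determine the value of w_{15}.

w_{15} = -1·15^2 - 3·15 - 6 = -276.

-276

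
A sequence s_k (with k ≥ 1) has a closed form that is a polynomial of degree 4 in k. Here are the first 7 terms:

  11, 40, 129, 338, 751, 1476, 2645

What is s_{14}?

39388

1st diffs: 29, 89, 209, 413, 725, 1169.
2nd diffs: 60, 120, 204, 312, 444.
3rd diffs: 60, 84, 108, 132.
4th diffs: 24, 24, 24 (constant).
Newton forward-difference form: s_k = 11 + 29·C(k-1,1) + 60·C(k-1,2) + 60·C(k-1,3) + 24·C(k-1,4).
At k = 14: k-1 = 13, so s_{14} = 11 + 377 + 4680 + 17160 + 17160 = 39388.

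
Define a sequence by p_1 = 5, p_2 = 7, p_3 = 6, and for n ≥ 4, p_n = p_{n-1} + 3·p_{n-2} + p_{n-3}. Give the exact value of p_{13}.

Step forward from the initial values:
p_4 = 32, p_5 = 57, p_6 = 159, p_7 = 362, p_8 = 896, p_9 = 2141, p_{10} = 5191, p_{11} = 12510, p_{12} = 30224, p_{13} = 72945.

72945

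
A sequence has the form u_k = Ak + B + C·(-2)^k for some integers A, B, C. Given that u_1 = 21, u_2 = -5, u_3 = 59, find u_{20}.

-5242793

Plug in k = 1, 2, 3: A + B - 2C = 21; 2A + B + 4C = -5; 3A + B - 8C = 59.
Subtracting the first from the second: A + 6C = -26.
Subtracting the second from the third: A - 12C = 64.
Solving: C = -5, A = 4, then B = 7.
Hence u_{20} = 4·20 + 7 + (-5)·1048576 = -5242793.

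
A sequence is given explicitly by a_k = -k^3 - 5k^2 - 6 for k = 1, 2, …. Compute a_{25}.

a_{25} = -1·25^3 - 5·25^2 - 6 = -18756.

-18756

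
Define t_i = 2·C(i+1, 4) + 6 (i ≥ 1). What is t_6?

76

C(7, 4) = 35, so t_6 = 76.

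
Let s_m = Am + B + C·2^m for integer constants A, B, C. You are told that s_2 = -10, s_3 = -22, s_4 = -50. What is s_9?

-2014

The three given values yield: 2A + B + 4C = -10; 3A + B + 8C = -22; 4A + B + 16C = -50.
Subtracting the first from the second: A + 4C = -12.
Subtracting the second from the third: A + 8C = -28.
Solving: C = -4, A = 4, then B = -2.
So s_m = 4·m + (-2) + (-4)·2^m; at m=9 this is -2014.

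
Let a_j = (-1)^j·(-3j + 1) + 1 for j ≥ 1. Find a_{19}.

(-1)^19 = -1; -3j + 1 at j=19 is -56; so a_{19} = 57.

57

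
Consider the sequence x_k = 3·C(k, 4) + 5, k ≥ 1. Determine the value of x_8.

215

C(8, 4) = 70, so x_8 = 215.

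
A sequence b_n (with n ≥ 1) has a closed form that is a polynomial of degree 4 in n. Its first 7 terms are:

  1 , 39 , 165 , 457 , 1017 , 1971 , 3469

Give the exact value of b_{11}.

18741

1st diffs: 38, 126, 292, 560, 954, 1498.
2nd diffs: 88, 166, 268, 394, 544.
3rd diffs: 78, 102, 126, 150.
4th diffs: 24, 24, 24 (constant).
Newton forward-difference form: b_n = 1 + 38·C(n-1,1) + 88·C(n-1,2) + 78·C(n-1,3) + 24·C(n-1,4).
At n = 11: n-1 = 10, so b_{11} = 1 + 380 + 3960 + 9360 + 5040 = 18741.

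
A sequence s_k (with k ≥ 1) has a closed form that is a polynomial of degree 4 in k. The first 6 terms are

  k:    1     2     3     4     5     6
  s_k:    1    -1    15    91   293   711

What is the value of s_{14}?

1st diffs: -2, 16, 76, 202, 418.
2nd diffs: 18, 60, 126, 216.
3rd diffs: 42, 66, 90.
4th diffs: 24, 24 (constant).
Newton forward-difference form: s_k = 1 + (-2)·C(k-1,1) + 18·C(k-1,2) + 42·C(k-1,3) + 24·C(k-1,4).
At k = 14: k-1 = 13, so s_{14} = 1 - 26 + 1404 + 12012 + 17160 = 30551.

30551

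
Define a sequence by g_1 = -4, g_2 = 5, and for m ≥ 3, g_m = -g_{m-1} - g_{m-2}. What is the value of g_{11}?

Iterate the recurrence:
g_3 = -1  g_4 = -4  g_5 = 5  g_6 = -1  g_7 = -4  g_8 = 5  g_9 = -1  g_{10} = -4  g_{11} = 5.

5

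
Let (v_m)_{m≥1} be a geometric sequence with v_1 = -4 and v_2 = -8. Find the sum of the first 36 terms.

Common ratio r = 2.
v_m = (-4)·2^(m-1).
S = (-4)·(2^36 - 1)/(2 - 1) = (-4)·(68719476736 - 1)/(1) = -274877906940.

-274877906940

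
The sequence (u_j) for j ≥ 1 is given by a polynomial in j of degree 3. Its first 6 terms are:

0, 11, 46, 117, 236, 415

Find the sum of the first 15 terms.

28455

1st diffs: 11, 35, 71, 119, 179.
2nd diffs: 24, 36, 48, 60.
3rd diffs: 12, 12, 12 (constant).
Newton forward-difference form: u_j = 11·C(j-1,1) + 24·C(j-1,2) + 12·C(j-1,3).
Continuing: …, 666, 1001, 1432, 1971, …, u_{15} = 6706.
Summing j = 1..15 (15 terms) gives 28455.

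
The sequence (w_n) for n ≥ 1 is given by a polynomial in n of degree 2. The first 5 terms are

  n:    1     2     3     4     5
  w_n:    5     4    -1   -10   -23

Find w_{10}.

-148

1st diffs: -1, -5, -9, -13.
2nd diffs: -4, -4, -4 (constant).
Newton forward-difference form: w_n = 5 + (-1)·C(n-1,1) + (-4)·C(n-1,2).
At n = 10: n-1 = 9, so w_{10} = 5 - 9 - 144 = -148.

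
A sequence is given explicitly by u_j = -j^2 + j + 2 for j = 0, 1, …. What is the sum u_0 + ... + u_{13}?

-700

Over j = 0..13: Σj = 91, Σj² = 819.
Total = (-1)·819 + (1)·91 + (2)·14 = -700.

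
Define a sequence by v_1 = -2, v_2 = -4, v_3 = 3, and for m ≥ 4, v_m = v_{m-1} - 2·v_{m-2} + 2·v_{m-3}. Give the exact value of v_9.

v_4 = 7, v_5 = -7, v_6 = -15, v_7 = 13, v_8 = 29, v_9 = -27.

-27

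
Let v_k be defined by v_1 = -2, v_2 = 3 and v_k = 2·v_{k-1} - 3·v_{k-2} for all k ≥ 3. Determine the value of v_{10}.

555

v_3 = 12, v_4 = 15, v_5 = -6, v_6 = -57, v_7 = -96, v_8 = -21, v_9 = 246, v_{10} = 555.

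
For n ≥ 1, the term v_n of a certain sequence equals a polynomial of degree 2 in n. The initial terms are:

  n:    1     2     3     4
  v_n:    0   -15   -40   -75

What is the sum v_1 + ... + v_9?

-1380

1st diffs: -15, -25, -35.
2nd diffs: -10, -10 (constant).
So v_n = -5n^2 + 5.
Continuing: …, -120, -175, -240, -315, …, v_9 = -400.
Summing n = 1..9 (9 terms) gives -1380.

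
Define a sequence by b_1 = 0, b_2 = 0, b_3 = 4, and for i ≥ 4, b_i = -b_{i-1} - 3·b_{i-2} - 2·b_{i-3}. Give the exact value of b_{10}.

124

Iterate the recurrence:
b_4 = -4;  b_5 = -8;  b_6 = 12;  b_7 = 20;  b_8 = -40;  b_9 = -44;  b_{10} = 124.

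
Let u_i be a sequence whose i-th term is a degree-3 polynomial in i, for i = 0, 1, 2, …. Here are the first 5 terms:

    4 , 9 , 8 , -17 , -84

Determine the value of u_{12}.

1st diffs: 5, -1, -25, -67.
2nd diffs: -6, -24, -42.
3rd diffs: -18, -18 (constant).
Newton forward-difference form: u_i = 4 + 5·C(i,1) + (-6)·C(i,2) + (-18)·C(i,3).
At i = 12: i = 12, so u_{12} = 4 + 60 - 396 - 3960 = -4292.

-4292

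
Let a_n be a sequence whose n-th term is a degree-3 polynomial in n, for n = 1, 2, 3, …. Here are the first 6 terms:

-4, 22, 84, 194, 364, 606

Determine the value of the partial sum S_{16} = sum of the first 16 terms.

1st diffs: 26, 62, 110, 170, 242.
2nd diffs: 36, 48, 60, 72.
3rd diffs: 12, 12, 12 (constant).
Newton forward-difference form: a_n = -4 + 26·C(n-1,1) + 36·C(n-1,2) + 12·C(n-1,3).
Continuing: …, 932, 1354, 1884, 2534, …, a_{16} = 9626.
Summing n = 1..16 (16 terms) gives 45056.

45056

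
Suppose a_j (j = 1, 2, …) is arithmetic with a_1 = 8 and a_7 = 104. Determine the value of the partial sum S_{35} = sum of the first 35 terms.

Common difference d = (104 - 8) / (7 - 1) = 16.
a_j = 8 + (j - 1)·16.
a_{35} = 552; S = 35·(8 + 552)/2 = 9800.

9800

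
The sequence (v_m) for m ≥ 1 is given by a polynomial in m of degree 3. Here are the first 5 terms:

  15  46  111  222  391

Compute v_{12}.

1st diffs: 31, 65, 111, 169.
2nd diffs: 34, 46, 58.
3rd diffs: 12, 12 (constant).
Newton forward-difference form: v_m = 15 + 31·C(m-1,1) + 34·C(m-1,2) + 12·C(m-1,3).
At m = 12: m-1 = 11, so v_{12} = 15 + 341 + 1870 + 1980 = 4206.

4206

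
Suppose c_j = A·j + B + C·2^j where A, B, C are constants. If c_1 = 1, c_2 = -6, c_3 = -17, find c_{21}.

-4194359

Plug in j = 1, 2, 3: A + B + 2C = 1; 2A + B + 4C = -6; 3A + B + 8C = -17.
Subtracting the first from the second: A + 2C = -7.
Subtracting the second from the third: A + 4C = -11.
Solving: C = -2, A = -3, then B = 8.
Hence c_{21} = -3·21 + 8 + (-2)·2097152 = -4194359.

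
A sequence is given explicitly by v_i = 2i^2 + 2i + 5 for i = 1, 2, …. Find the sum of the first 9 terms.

705

Over i = 1..9: Σi = 45, Σi² = 285.
Total = (2)·285 + (2)·45 + (5)·9 = 705.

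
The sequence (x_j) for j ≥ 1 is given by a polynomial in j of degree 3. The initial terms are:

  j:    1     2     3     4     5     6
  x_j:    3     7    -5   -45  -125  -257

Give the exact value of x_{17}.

-8573

1st diffs: 4, -12, -40, -80, -132.
2nd diffs: -16, -28, -40, -52.
3rd diffs: -12, -12, -12 (constant).
So x_j = -2j^3 + 4j^2 + 6j - 5.
Evaluating at j = 17 gives x_{17} = -8573.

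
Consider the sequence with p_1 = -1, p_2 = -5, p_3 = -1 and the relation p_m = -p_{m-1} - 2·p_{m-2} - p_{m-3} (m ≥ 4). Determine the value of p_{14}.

Compute successive terms:
p_4 = 12;  p_5 = -5;  p_6 = -18;  …;  p_{11} = 80;  p_{12} = 13;  p_{13} = -146;  p_{14} = 40.

40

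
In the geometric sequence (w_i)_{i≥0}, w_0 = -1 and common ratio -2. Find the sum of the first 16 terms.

21845

w_i = (-1)·(-2)^(i-0).
S = (-1)·((-2)^16 - 1)/(-2 - 1) = (-1)·(65536 - 1)/(-3) = 21845.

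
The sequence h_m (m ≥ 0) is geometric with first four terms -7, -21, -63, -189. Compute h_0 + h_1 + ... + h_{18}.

Common ratio r = 3.
h_m = (-7)·3^(m-0).
S = (-7)·(3^19 - 1)/(3 - 1) = (-7)·(1162261467 - 1)/(2) = -4067915131.

-4067915131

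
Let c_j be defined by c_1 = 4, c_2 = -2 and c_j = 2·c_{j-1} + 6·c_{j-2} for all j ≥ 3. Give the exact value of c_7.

Iterate the recurrence:
c_3 = 20  c_4 = 28  c_5 = 176  c_6 = 520  c_7 = 2096.

2096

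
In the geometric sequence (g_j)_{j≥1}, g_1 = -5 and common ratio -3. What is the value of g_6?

g_j = (-5)·(-3)^(j-1).
g_6 = (-5)·(-3)^5 = 1215.

1215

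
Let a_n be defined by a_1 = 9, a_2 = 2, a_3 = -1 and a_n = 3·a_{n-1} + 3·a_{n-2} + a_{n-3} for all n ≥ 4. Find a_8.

2066

Iterate the recurrence:
a_4 = 12, a_5 = 35, a_6 = 140, a_7 = 537, a_8 = 2066.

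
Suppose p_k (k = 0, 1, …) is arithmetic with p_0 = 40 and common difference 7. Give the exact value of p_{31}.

257

p_k = 40 + (k - 0)·7.
p_{31} = 40 + 31·7 = 257.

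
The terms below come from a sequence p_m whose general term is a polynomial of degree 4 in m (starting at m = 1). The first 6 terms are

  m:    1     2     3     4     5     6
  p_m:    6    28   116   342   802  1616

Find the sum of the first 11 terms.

47014

1st diffs: 22, 88, 226, 460, 814.
2nd diffs: 66, 138, 234, 354.
3rd diffs: 72, 96, 120.
4th diffs: 24, 24 (constant).
So p_m = m^4 + 2m^3 - 4m^2 + 5m + 2.
Continuing: …, 2928, 4906, 7742, 11652, …, p_{11} = 16876.
Summing m = 1..11 (11 terms) gives 47014.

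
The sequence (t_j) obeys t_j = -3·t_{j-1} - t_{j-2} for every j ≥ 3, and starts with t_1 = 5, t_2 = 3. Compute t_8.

t_3 = -14, t_4 = 39, t_5 = -103, t_6 = 270, t_7 = -707, t_8 = 1851.

1851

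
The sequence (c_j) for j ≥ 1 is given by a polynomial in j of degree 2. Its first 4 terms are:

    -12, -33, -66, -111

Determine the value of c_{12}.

-903

1st diffs: -21, -33, -45.
2nd diffs: -12, -12 (constant).
So c_j = -6j^2 - 3j - 3.
Evaluating at j = 12 gives c_{12} = -903.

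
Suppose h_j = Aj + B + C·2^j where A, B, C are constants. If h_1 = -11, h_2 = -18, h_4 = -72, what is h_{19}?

-2621387

At j = 1, 2, 4: A + B + 2C = -11; 2A + B + 4C = -18; 4A + B + 16C = -72.
Subtracting the first from the second: A + 2C = -7.
Subtracting the second from the third: 2A + 12C = -54.
Solving: C = -5, A = 3, then B = -4.
So h_j = 3·j + (-4) + (-5)·2^j; at j=19 this is -2621387.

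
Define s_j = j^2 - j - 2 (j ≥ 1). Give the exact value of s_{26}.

648

s_{26} = 1·26^2 - 1·26 - 2 = 648.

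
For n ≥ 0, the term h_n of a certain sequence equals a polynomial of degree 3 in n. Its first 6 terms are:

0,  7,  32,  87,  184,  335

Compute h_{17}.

1st diffs: 7, 25, 55, 97, 151.
2nd diffs: 18, 30, 42, 54.
3rd diffs: 12, 12, 12 (constant).
Newton forward-difference form: h_n = 7·C(n,1) + 18·C(n,2) + 12·C(n,3).
At n = 17: n = 17, so h_{17} = 119 + 2448 + 8160 = 10727.

10727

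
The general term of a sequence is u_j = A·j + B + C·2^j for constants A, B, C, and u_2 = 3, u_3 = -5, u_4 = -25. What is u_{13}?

-24517

At j = 2, 3, 4: 2A + B + 4C = 3; 3A + B + 8C = -5; 4A + B + 16C = -25.
Subtracting the first from the second: A + 4C = -8.
Subtracting the second from the third: A + 8C = -20.
Solving: C = -3, A = 4, then B = 7.
So u_j = 4·j + 7 + (-3)·2^j; at j=13 this is -24517.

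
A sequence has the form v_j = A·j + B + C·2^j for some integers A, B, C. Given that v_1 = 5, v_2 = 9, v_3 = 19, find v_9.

Plug in j = 1, 2, 3: A + B + 2C = 5; 2A + B + 4C = 9; 3A + B + 8C = 19.
Subtracting the first from the second: A + 2C = 4.
Subtracting the second from the third: A + 4C = 10.
Solving: C = 3, A = -2, then B = 1.
Therefore v_9 = -18 + 1 + 3·512 = 1519.

1519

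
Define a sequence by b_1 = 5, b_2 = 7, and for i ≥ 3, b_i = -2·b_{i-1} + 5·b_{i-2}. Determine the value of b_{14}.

-493913

Compute successive terms:
b_3 = 11; b_4 = 13; b_5 = 29; …; b_{11} = 12251; b_{12} = -41267; b_{13} = 143789; b_{14} = -493913.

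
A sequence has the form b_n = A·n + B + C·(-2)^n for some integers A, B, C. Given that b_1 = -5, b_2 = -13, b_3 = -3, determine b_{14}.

-16417

Write the equations: A + B - 2C = -5; 2A + B + 4C = -13; 3A + B - 8C = -3.
Subtracting the first from the second: A + 6C = -8.
Subtracting the second from the third: A - 12C = 10.
Solving: C = -1, A = -2, then B = -5.
Hence b_{14} = -2·14 + (-5) + (-1)·16384 = -16417.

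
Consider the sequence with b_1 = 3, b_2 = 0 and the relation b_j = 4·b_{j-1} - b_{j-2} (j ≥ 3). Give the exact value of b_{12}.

Applying the relation repeatedly:
b_3 = -3, b_4 = -12, b_5 = -45, b_6 = -168, b_7 = -627, b_8 = -2340, b_9 = -8733, b_{10} = -32592, b_{11} = -121635, b_{12} = -453948.

-453948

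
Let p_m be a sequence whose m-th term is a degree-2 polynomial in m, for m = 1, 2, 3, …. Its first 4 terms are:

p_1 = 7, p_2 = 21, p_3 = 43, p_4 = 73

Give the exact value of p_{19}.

1483

1st diffs: 14, 22, 30.
2nd diffs: 8, 8 (constant).
Newton forward-difference form: p_m = 7 + 14·C(m-1,1) + 8·C(m-1,2).
At m = 19: m-1 = 18, so p_{19} = 7 + 252 + 1224 = 1483.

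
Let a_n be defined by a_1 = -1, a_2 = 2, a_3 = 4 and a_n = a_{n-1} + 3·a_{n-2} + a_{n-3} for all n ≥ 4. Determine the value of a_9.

a_4 = 9  a_5 = 23  a_6 = 54  a_7 = 132  a_8 = 317  a_9 = 767.

767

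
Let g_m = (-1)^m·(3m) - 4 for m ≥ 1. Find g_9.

-31

(-1)^9 = -1; 3m at m=9 is 27; so g_9 = -31.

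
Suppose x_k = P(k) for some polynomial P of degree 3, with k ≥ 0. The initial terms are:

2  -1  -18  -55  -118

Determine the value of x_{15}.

-4243

1st diffs: -3, -17, -37, -63.
2nd diffs: -14, -20, -26.
3rd diffs: -6, -6 (constant).
So x_k = -k^3 - 4k^2 + 2k + 2.
Evaluating at k = 15 gives x_{15} = -4243.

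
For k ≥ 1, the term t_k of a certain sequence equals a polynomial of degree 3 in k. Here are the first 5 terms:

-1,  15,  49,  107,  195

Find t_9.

967

1st diffs: 16, 34, 58, 88.
2nd diffs: 18, 24, 30.
3rd diffs: 6, 6 (constant).
So t_k = k^3 + 3k^2 - 5.
Evaluating at k = 9 gives t_9 = 967.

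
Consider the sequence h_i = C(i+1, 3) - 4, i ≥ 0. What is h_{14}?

C(15, 3) = 455, so h_{14} = 451.

451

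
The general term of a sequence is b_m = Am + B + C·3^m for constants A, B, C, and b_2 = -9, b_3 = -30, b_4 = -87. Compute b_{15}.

-14348946

Write the equations: 2A + B + 9C = -9; 3A + B + 27C = -30; 4A + B + 81C = -87.
Subtracting the first from the second: A + 18C = -21.
Subtracting the second from the third: A + 54C = -57.
Solving: C = -1, A = -3, then B = 6.
Therefore b_{15} = -45 + 6 + (-1)·14348907 = -14348946.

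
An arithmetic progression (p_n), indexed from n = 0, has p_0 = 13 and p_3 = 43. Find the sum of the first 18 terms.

1764

Common difference d = (43 - 13) / (3 - 0) = 10.
p_n = 13 + (n - 0)·10.
p_{17} = 183; S = 18·(13 + 183)/2 = 1764.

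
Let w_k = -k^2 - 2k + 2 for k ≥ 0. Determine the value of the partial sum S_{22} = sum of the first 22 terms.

-3729

Over k = 0..21: Σk = 231, Σk² = 3311.
Total = (-1)·3311 + (-2)·231 + (2)·22 = -3729.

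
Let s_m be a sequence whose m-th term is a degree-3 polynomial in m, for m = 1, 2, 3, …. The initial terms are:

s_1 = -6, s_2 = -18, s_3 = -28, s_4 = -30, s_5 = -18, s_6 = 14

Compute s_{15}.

1st diffs: -12, -10, -2, 12, 32.
2nd diffs: 2, 8, 14, 20.
3rd diffs: 6, 6, 6 (constant).
Newton forward-difference form: s_m = -6 + (-12)·C(m-1,1) + 2·C(m-1,2) + 6·C(m-1,3).
At m = 15: m-1 = 14, so s_{15} = -6 - 168 + 182 + 2184 = 2192.

2192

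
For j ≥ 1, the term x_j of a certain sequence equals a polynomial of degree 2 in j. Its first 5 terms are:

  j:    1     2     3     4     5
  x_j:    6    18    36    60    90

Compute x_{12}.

468

1st diffs: 12, 18, 24, 30.
2nd diffs: 6, 6, 6 (constant).
Newton forward-difference form: x_j = 6 + 12·C(j-1,1) + 6·C(j-1,2).
At j = 12: j-1 = 11, so x_{12} = 6 + 132 + 330 = 468.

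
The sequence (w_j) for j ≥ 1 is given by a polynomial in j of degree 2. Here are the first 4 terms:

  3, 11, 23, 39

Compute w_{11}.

263

1st diffs: 8, 12, 16.
2nd diffs: 4, 4 (constant).
Newton forward-difference form: w_j = 3 + 8·C(j-1,1) + 4·C(j-1,2).
At j = 11: j-1 = 10, so w_{11} = 3 + 80 + 180 = 263.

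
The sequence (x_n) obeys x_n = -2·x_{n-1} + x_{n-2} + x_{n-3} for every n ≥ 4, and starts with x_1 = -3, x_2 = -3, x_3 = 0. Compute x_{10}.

-588

x_4 = -6  x_5 = 9  x_6 = -24  x_7 = 51  x_8 = -117  x_9 = 261  x_{10} = -588.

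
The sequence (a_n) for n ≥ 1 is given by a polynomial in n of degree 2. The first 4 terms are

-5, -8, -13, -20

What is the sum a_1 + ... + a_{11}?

-550

1st diffs: -3, -5, -7.
2nd diffs: -2, -2 (constant).
So a_n = -n^2 - 4.
Continuing: …, -29, -40, -53, -68, …, a_{11} = -125.
Summing n = 1..11 (11 terms) gives -550.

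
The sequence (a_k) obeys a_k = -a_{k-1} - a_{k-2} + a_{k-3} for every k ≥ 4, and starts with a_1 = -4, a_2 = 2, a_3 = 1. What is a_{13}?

-52

Compute successive terms:
a_4 = -7; a_5 = 8; a_6 = 0; a_7 = -15; a_8 = 23; a_9 = -8; a_{10} = -30; a_{11} = 61; a_{12} = -39; a_{13} = -52.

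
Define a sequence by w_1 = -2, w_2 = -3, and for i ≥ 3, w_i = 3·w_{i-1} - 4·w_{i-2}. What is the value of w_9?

Compute successive terms:
w_3 = -1;  w_4 = 9;  w_5 = 31;  w_6 = 57;  w_7 = 47;  w_8 = -87;  w_9 = -449.

-449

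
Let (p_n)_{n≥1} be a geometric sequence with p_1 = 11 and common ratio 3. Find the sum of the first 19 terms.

6392438063

p_n = 11·3^(n-1).
S = 11·(3^19 - 1)/(3 - 1) = 11·(1162261467 - 1)/(2) = 6392438063.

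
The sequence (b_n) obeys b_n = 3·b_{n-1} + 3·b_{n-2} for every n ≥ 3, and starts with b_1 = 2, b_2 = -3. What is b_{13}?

-2727918

Applying the relation repeatedly:
b_3 = -3;  b_4 = -18;  b_5 = -63;  …;  b_{10} = -50058;  b_{11} = -189783;  b_{12} = -719523;  b_{13} = -2727918.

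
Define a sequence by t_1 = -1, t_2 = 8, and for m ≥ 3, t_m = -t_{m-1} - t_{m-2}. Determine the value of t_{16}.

t_3 = -7, t_4 = -1, t_5 = 8, …, t_{13} = -1, t_{14} = 8, t_{15} = -7, t_{16} = -1.

-1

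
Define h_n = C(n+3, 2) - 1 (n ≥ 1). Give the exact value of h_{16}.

C(19, 2) = 171, so h_{16} = 170.

170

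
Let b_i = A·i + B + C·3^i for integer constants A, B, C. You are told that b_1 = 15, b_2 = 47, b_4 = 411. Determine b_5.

1223

Plug in i = 1, 2, 4: A + B + 3C = 15; 2A + B + 9C = 47; 4A + B + 81C = 411.
Subtracting the first from the second: A + 6C = 32.
Subtracting the second from the third: 2A + 72C = 364.
Solving: C = 5, A = 2, then B = -2.
So b_i = 2·i + (-2) + 5·3^i; at i=5 this is 1223.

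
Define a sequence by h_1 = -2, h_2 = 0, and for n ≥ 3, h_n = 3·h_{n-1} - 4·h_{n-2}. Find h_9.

-728

Step forward from the initial values:
h_3 = 8;  h_4 = 24;  h_5 = 40;  h_6 = 24;  h_7 = -88;  h_8 = -360;  h_9 = -728.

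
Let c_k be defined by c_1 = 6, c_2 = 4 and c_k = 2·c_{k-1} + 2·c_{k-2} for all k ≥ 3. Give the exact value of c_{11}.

Iterate the recurrence:
c_3 = 20;  c_4 = 48;  c_5 = 136;  c_6 = 368;  c_7 = 1008;  c_8 = 2752;  c_9 = 7520;  c_{10} = 20544;  c_{11} = 56128.

56128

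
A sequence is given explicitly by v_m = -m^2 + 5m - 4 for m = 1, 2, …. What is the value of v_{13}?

-108

v_{13} = -1·13^2 + 5·13 - 4 = -108.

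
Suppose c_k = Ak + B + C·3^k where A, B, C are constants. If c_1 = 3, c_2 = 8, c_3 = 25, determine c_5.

The three given values yield: A + B + 3C = 3; 2A + B + 9C = 8; 3A + B + 27C = 25.
Subtracting the first from the second: A + 6C = 5.
Subtracting the second from the third: A + 18C = 17.
Solving: C = 1, A = -1, then B = 1.
Hence c_5 = -1·5 + 1 + 1·243 = 239.

239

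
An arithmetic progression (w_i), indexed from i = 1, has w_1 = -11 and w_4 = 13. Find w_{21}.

Common difference d = (13 - (-11)) / (4 - 1) = 8.
w_i = -11 + (i - 1)·8.
w_{21} = -11 + 20·8 = 149.

149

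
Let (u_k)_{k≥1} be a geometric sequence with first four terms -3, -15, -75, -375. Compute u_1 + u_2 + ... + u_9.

-1464843

Common ratio r = 5.
u_k = (-3)·5^(k-1).
S = (-3)·(5^9 - 1)/(5 - 1) = (-3)·(1953125 - 1)/(4) = -1464843.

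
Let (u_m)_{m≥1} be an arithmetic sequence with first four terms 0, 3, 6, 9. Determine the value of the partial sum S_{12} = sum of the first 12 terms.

198

Common difference d = 3.
u_m = 0 + (m - 1)·3.
u_{12} = 33; S = 12·(0 + 33)/2 = 198.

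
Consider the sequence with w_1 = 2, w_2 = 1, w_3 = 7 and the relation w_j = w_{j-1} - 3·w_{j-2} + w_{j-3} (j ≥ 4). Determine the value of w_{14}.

-1153

w_4 = 6  w_5 = -14  w_6 = -25  …  w_{11} = -125  w_{12} = 582  w_{13} = 718  w_{14} = -1153.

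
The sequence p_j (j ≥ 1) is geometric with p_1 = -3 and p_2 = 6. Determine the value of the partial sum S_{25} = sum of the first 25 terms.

-33554433

Common ratio r = -2.
p_j = (-3)·(-2)^(j-1).
S = (-3)·((-2)^25 - 1)/(-2 - 1) = (-3)·(-33554432 - 1)/(-3) = -33554433.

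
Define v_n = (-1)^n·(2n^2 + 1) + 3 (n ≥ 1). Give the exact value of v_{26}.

1356

(-1)^26 = 1; 2n^2 + 1 at n=26 is 1353; so v_{26} = 1356.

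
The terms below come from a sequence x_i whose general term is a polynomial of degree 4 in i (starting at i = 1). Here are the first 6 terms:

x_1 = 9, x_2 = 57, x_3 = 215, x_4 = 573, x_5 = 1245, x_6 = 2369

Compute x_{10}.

1st diffs: 48, 158, 358, 672, 1124.
2nd diffs: 110, 200, 314, 452.
3rd diffs: 90, 114, 138.
4th diffs: 24, 24 (constant).
Newton forward-difference form: x_i = 9 + 48·C(i-1,1) + 110·C(i-1,2) + 90·C(i-1,3) + 24·C(i-1,4).
At i = 10: i-1 = 9, so x_{10} = 9 + 432 + 3960 + 7560 + 3024 = 14985.

14985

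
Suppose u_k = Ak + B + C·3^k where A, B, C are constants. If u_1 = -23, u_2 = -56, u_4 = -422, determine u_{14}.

The three given values yield: A + B + 3C = -23; 2A + B + 9C = -56; 4A + B + 81C = -422.
Subtracting the first from the second: A + 6C = -33.
Subtracting the second from the third: 2A + 72C = -366.
Solving: C = -5, A = -3, then B = -5.
Therefore u_{14} = -42 + (-5) + (-5)·4782969 = -23914892.

-23914892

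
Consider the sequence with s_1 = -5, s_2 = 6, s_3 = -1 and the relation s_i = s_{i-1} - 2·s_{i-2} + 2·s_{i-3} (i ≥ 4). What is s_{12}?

-313

Applying the relation repeatedly:
s_4 = -23  s_5 = -9  s_6 = 35  s_7 = 7  s_8 = -81  s_9 = -25  s_{10} = 151  s_{11} = 39  s_{12} = -313.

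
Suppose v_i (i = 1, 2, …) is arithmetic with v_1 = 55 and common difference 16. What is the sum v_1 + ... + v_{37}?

v_i = 55 + (i - 1)·16.
v_{37} = 631; S = 37·(55 + 631)/2 = 12691.

12691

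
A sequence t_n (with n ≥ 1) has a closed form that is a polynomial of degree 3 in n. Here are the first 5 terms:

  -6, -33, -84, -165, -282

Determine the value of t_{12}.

1st diffs: -27, -51, -81, -117.
2nd diffs: -24, -30, -36.
3rd diffs: -6, -6 (constant).
Newton forward-difference form: t_n = -6 + (-27)·C(n-1,1) + (-24)·C(n-1,2) + (-6)·C(n-1,3).
At n = 12: n-1 = 11, so t_{12} = -6 - 297 - 1320 - 990 = -2613.

-2613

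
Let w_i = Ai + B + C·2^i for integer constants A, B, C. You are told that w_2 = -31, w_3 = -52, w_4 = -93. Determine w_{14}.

Write the equations: 2A + B + 4C = -31; 3A + B + 8C = -52; 4A + B + 16C = -93.
Subtracting the first from the second: A + 4C = -21.
Subtracting the second from the third: A + 8C = -41.
Solving: C = -5, A = -1, then B = -9.
So w_i = -1·i + (-9) + (-5)·2^i; at i=14 this is -81943.

-81943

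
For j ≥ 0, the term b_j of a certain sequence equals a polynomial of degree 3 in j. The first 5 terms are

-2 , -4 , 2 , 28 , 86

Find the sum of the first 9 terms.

1st diffs: -2, 6, 26, 58.
2nd diffs: 8, 20, 32.
3rd diffs: 12, 12 (constant).
Newton forward-difference form: b_j = -2 + (-2)·C(j,1) + 8·C(j,2) + 12·C(j,3).
Continuing: 188, 346, 572, 878.
Summing j = 0..8 (9 terms) gives 2094.

2094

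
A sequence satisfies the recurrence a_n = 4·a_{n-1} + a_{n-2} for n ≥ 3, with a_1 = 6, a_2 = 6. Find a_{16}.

4208452398

a_3 = 30; a_4 = 126; a_5 = 534; …; a_{13} = 55364790; a_{14} = 234529014; a_{15} = 993480846; a_{16} = 4208452398.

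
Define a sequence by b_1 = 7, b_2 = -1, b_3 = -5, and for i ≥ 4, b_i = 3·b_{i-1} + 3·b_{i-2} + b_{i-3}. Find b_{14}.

-8895505

Step forward from the initial values:
b_4 = -11; b_5 = -49; b_6 = -185; …; b_{11} = -156205; b_{12} = -600971; b_{13} = -2312129; b_{14} = -8895505.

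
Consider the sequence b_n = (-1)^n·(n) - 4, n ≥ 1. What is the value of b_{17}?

-21

(-1)^17 = -1; n at n=17 is 17; so b_{17} = -21.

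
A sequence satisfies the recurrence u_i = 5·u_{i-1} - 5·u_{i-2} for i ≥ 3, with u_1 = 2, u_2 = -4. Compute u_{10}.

Iterate the recurrence:
u_3 = -30  u_4 = -130  u_5 = -500  u_6 = -1850  u_7 = -6750  u_8 = -24500  u_9 = -88750  u_{10} = -321250.

-321250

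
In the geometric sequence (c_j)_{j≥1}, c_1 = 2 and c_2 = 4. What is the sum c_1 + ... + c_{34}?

Common ratio r = 2.
c_j = 2·2^(j-1).
S = 2·(2^34 - 1)/(2 - 1) = 2·(17179869184 - 1)/(1) = 34359738366.

34359738366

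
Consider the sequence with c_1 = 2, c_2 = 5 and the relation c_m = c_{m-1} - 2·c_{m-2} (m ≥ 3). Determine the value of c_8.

Applying the relation repeatedly:
c_3 = 1;  c_4 = -9;  c_5 = -11;  c_6 = 7;  c_7 = 29;  c_8 = 15.

15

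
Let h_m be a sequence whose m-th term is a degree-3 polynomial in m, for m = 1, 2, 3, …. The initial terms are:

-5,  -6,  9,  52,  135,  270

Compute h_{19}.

1st diffs: -1, 15, 43, 83, 135.
2nd diffs: 16, 28, 40, 52.
3rd diffs: 12, 12, 12 (constant).
So h_m = 2m^3 - 4m^2 - 3m.
Evaluating at m = 19 gives h_{19} = 12217.

12217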